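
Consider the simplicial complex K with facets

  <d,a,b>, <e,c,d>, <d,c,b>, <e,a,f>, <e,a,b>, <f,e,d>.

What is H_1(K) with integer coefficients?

Fix the vertex order a < b < c < d < e < f and write every simplex with vertices in increasing order. Then dim K = 2 and the simplices of K are:

  0-simplices (6): a, b, c, d, e, f
  1-simplices (12): ab, ad, ae, af, bc, bd, be, cd, ce, de, df, ef
  2-simplices (6): abd, abe, aef, bcd, cde, def

Hence C_0 ≅ Z^6, C_1 ≅ Z^12, C_2 ≅ Z^6.

The boundary map ∂_1: C_1 → C_0 sends each edge [p,q] (with p < q) to q − p. For instance
  ∂af = f − a.
As a 6×12 matrix over Z this has rank 5, with invariant factors (1,1,1,1,1).

Boundary ∂_2: C_2 → C_1 acts by ∂[p,q,r] = [q,r] − [p,r] + [p,q]. For instance
  ∂cde = de − ce + cd,
  ∂abd = bd − ad + ab.
The resulting 12×6 matrix has rank 6, and its Smith normal form has invariant factors (1,1,1,1,1,1).

Computing H_k = (kernel of ∂_k) / (image of ∂_{k+1}):

  H_1: rank ker ∂_1 − rank ∂_2 = (12 − 5) − 6 = 1, and the invariant factors of ∂_2 are all 1, so H_1 = Z.

(K is a triangulation of the cylinder S^1 x I.)

H_1 ≅ Z.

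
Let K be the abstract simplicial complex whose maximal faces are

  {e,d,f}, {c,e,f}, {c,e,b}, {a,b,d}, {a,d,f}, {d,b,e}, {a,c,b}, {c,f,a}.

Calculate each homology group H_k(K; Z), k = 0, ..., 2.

Take the total order a < b < c < d < e < f on the vertex set. Then K (dimension 2) consists of the simplices:

  0-simplices (6): a, b, c, d, e, f
  1-simplices (12): ab, ac, ad, af, bc, bd, be, ce, cf, de, df, ef
  2-simplices (8): abc, abd, acf, adf, bce, bde, cef, def

Hence C_0 ≅ Z^6, C_1 ≅ Z^12, C_2 ≅ Z^8.

The boundary map ∂_1: C_1 → C_0 maps an edge to its endpoints' difference, ∂[p,q] = q − p.
The 6×12 boundary matrix has rank 5 and Smith normal form diag(1,1,1,1,1).

Boundary ∂_2: C_2 → C_1 acts by ∂[p,q,r] = [q,r] − [p,r] + [p,q]. For instance
  ∂cef = ef − cf + ce,
  ∂abd = bd − ad + ab.
The 12×8 boundary matrix has rank 7 and Smith normal form diag(1,1,1,1,1,1,1).

Now H_k = ker ∂_k / im ∂_{k+1}, so:

  H_0: rank C_0 − rank ∂_1 = 6 − 5 = 1, and the invariant factors of ∂_1 are all 1, so H_0 ≅ Z.
  H_1: rank ker ∂_1 − rank ∂_2 = (12 − 5) − 7 = 0, and the invariant factors of ∂_2 are all 1, so H_1 ≅ 0.
  H_2: rank ker ∂_2 − rank ∂_3 = (8 − 7) − 0 = 1, and there is no ∂_3, so H_2 ≅ Z.

As a check, the Euler characteristic is 6 − 12 + 8 = 2, which agrees with 1 − 0 + 1 = 2.

H_0 = Z,  H_1 = 0,  H_2 = Z.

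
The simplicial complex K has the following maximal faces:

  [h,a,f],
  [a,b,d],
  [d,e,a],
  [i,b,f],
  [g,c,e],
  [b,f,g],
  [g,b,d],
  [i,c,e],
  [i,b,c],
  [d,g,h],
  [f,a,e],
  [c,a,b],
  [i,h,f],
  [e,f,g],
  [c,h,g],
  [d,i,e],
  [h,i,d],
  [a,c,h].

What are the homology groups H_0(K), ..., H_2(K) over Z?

Take the total order a < b < c < d < e < f < g < h < i on the vertex set. Then K (dimension 2) consists of the simplices:

  0-simplices (9): a, b, c, d, e, f, g, h, i
  1-simplices (27): ab, ac, ad, ae, af, ah, bc, bd, bf, bg, bi, ce, cg, ch, ci, de, dg, dh, di, ef, eg, ei, fg, fh, fi, gh, hi
  2-simplices (18): abc, abd, ach, ade, aef, afh, bci, bdg, bfg, bfi, ceg, cei, cgh, dei, dgh, dhi, efg, fhi

Hence C_0 ≅ Z^9, C_1 ≅ Z^27, C_2 ≅ Z^18.

Boundary ∂_1: C_1 → C_0 sends each edge [p,q] (with p < q) to q − p.
This gives a 9×27 integer matrix of rank 8; reducing to Smith normal form yields diagonal entries (1,1,1,1,1,1,1,1).

∂_2: C_2 → C_1 acts by ∂[p,q,r] = [q,r] − [p,r] + [p,q]. For instance
  ∂bci = ci − bi + bc,
  ∂fhi = hi − fi + fh.
The resulting 27×18 matrix has rank 17, and its Smith normal form has invariant factors (1,1,1,1,1,1,1,1,1,1,1,1,1,1,1,1,1).

From H_k ≅ ker(∂_k) / im(∂_{k+1}) we obtain:

  H_0: rank C_0 − rank ∂_1 = 9 − 8 = 1, and the invariant factors of ∂_1 are all 1, so H_0 ≅ Z.
  H_1: rank ker ∂_1 − rank ∂_2 = (27 − 8) − 17 = 2, and the invariant factors of ∂_2 are all 1, so H_1 ≅ Z^2.
  H_2: rank ker ∂_2 − rank ∂_3 = (18 − 17) − 0 = 1, and there is no ∂_3, so H_2 ≅ Z.

(K is a triangulation of the torus T^2.)

H_0 ≅ Z,  H_1 ≅ Z^2,  H_2 ≅ Z.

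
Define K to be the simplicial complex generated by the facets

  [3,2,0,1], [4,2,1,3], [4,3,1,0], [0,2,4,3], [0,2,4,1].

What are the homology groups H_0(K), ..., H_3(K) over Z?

H_0 = Z,  H_1 = 0,  H_2 = 0,  H_3 = Z.

Order the vertices as 0 < 1 < 2 < 3 < 4. Listing each simplex with vertices in this order, K has dimension 3 with simplices:

  0-simplices (5): [0], [1], [2], [3], [4]
  1-simplices (10): [0,1], [0,2], [0,3], [0,4], [1,2], [1,3], [1,4], [2,3], [2,4], [3,4]
  2-simplices (10): [0,1,2], [0,1,3], [0,1,4], [0,2,3], [0,2,4], [0,3,4], [1,2,3], [1,2,4], [1,3,4], [2,3,4]
  3-simplices (5): [0,1,2,3], [0,1,2,4], [0,1,3,4], [0,2,3,4], [1,2,3,4]

giving chain groups C_0 ≅ Z^5, C_1 ≅ Z^10, C_2 ≅ Z^10, C_3 ≅ Z^5.

∂_1: C_1 → C_0 maps an edge to its endpoints' difference, ∂[p,q] = q − p.
As a 5×10 matrix over Z this has rank 4, with invariant factors (1,1,1,1).

The boundary map ∂_2: C_2 → C_1 acts by ∂[p,q,r] = [q,r] − [p,r] + [p,q]. For instance
  ∂[1,2,4] = [2,4] − [1,4] + [1,2],
  ∂[0,1,2] = [1,2] − [0,2] + [0,1].
The resulting 10×10 matrix has rank 6, and its Smith normal form has invariant factors (1,1,1,1,1,1).

Boundary ∂_3: C_3 → C_2 sends each 3-simplex σ to the alternating sum Σ_i (−1)^i (σ with its i-th vertex removed). For instance
  ∂[1,2,3,4] = [2,3,4] − [1,3,4] + [1,2,4] − [1,2,3],
  ∂[0,1,2,3] = [1,2,3] − [0,2,3] + [0,1,3] − [0,1,2].
As a 10×5 matrix over Z this has rank 4, with invariant factors (1,1,1,1).

From H_k ≅ ker(∂_k) / im(∂_{k+1}) we obtain:

  H_0: rank C_0 − rank ∂_1 = 5 − 4 = 1, and the invariant factors of ∂_1 are all 1, so H_0 = Z.
  H_1: rank ker ∂_1 − rank ∂_2 = (10 − 4) − 6 = 0, and the invariant factors of ∂_2 are all 1, so H_1 = 0.
  H_2: rank ker ∂_2 − rank ∂_3 = (10 − 6) − 4 = 0, and the invariant factors of ∂_3 are all 1, so H_2 = 0.
  H_3: rank ker ∂_3 − rank ∂_4 = (5 − 4) − 0 = 1, and there is no ∂_4, so H_3 = Z.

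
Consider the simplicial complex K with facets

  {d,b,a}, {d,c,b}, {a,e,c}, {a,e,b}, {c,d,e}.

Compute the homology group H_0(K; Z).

H_0 ≅ Z.

Take the total order a < b < c < d < e on the vertex set. Then K (dimension 2) consists of the simplices:

  0-simplices (5): a, b, c, d, e
  1-simplices (10): ab, ac, ad, ae, bc, bd, be, cd, ce, de
  2-simplices (5): abd, abe, ace, bcd, cde

so the chain groups are C_0 ≅ Z^5, C_1 ≅ Z^10, C_2 ≅ Z^5.

Boundary ∂_1: C_1 → C_0 sends each edge [p,q] (with p < q) to q − p.
The resulting 5×10 matrix has rank 4, and its Smith normal form has invariant factors (1,1,1,1).

Boundary ∂_2: C_2 → C_1 sends each 2-simplex [p,q,r] to [q,r] − [p,r] + [p,q]. For instance
  ∂cde = de − ce + cd,
  ∂bcd = cd − bd + bc.
As a 10×5 matrix over Z this has rank 5, with invariant factors (1,1,1,1,1).

Now H_k = ker ∂_k / im ∂_{k+1}, so:

  H_0: rank C_0 − rank ∂_1 = 5 − 4 = 1, and the invariant factors of ∂_1 are all 1, so H_0 = Z.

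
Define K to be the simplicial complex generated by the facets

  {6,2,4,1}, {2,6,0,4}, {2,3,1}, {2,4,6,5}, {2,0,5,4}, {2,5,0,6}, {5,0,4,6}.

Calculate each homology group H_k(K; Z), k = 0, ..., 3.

H_0 = Z,  H_1 = 0,  H_2 = 0,  H_3 = Z.

Take the total order 0 < 1 < 2 < 3 < 4 < 5 < 6 on the vertex set. Then K (dimension 3) consists of the simplices:

  0-simplices (7): [0], [1], [2], [3], [4], [5], [6]
  1-simplices (15): [0,2], [0,4], [0,5], [0,6], [1,2], [1,3], [1,4], [1,6], [2,3], [2,4], [2,5], [2,6], [4,5], [4,6], [5,6]
  2-simplices (14): [0,2,4], [0,2,5], [0,2,6], [0,4,5], [0,4,6], [0,5,6], [1,2,3], [1,2,4], [1,2,6], [1,4,6], [2,4,5], [2,4,6], [2,5,6], [4,5,6]
  3-simplices (6): [0,2,4,5], [0,2,4,6], [0,2,5,6], [0,4,5,6], [1,2,4,6], [2,4,5,6]

so the chain groups are C_0 ≅ Z^7, C_1 ≅ Z^15, C_2 ≅ Z^14, C_3 ≅ Z^6.

The boundary map ∂_1: C_1 → C_0 is given by ∂[p,q] = [q] − [p].
As a 7×15 matrix over Z this has rank 6, with invariant factors (1,1,1,1,1,1).

The boundary map ∂_2: C_2 → C_1 sends each 2-simplex [p,q,r] to [q,r] − [p,r] + [p,q]. For instance
  ∂[0,4,6] = [4,6] − [0,6] + [0,4],
  ∂[2,4,6] = [4,6] − [2,6] + [2,4].
This gives a 15×14 integer matrix of rank 9; reducing to Smith normal form yields diagonal entries (1,1,1,1,1,1,1,1,1).

∂_3: C_3 → C_2 sends each 3-simplex σ to the alternating sum Σ_i (−1)^i (σ with its i-th vertex removed). For instance
  ∂[0,4,5,6] = [4,5,6] − [0,5,6] + [0,4,6] − [0,4,5],
  ∂[0,2,4,5] = [2,4,5] − [0,4,5] + [0,2,5] − [0,2,4].
The resulting 14×6 matrix has rank 5, and its Smith normal form has invariant factors (1,1,1,1,1).

From H_k ≅ ker(∂_k) / im(∂_{k+1}) we obtain:

  H_0: rank C_0 − rank ∂_1 = 7 − 6 = 1, and the invariant factors of ∂_1 are all 1, so H_0 ≅ Z.
  H_1: rank ker ∂_1 − rank ∂_2 = (15 − 6) − 9 = 0, and the invariant factors of ∂_2 are all 1, so H_1 ≅ 0.
  H_2: rank ker ∂_2 − rank ∂_3 = (14 − 9) − 5 = 0, and the invariant factors of ∂_3 are all 1, so H_2 ≅ 0.
  H_3: rank ker ∂_3 − rank ∂_4 = (6 − 5) − 0 = 1, and there is no ∂_4, so H_3 ≅ Z.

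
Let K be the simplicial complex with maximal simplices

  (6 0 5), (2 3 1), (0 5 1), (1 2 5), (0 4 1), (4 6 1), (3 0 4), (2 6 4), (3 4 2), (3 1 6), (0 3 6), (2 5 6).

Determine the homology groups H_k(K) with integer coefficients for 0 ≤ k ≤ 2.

H_0 = Z,  H_1 = Z/2,  H_2 = 0.

Fix the vertex order 0 < 1 < 2 < 3 < 4 < 5 < 6 and write every simplex with vertices in increasing order. Then dim K = 2 and the simplices of K are:

  0-simplices (7): [0], [1], [2], [3], [4], [5], [6]
  1-simplices (18): [0,1], [0,3], [0,4], [0,5], [0,6], [1,2], [1,3], [1,4], [1,5], [1,6], [2,3], [2,4], [2,5], [2,6], [3,4], [3,6], [4,6], [5,6]
  2-simplices (12): [0,1,4], [0,1,5], [0,3,4], [0,3,6], [0,5,6], [1,2,3], [1,2,5], [1,3,6], [1,4,6], [2,3,4], [2,4,6], [2,5,6]

so the chain groups are C_0 ≅ Z^7, C_1 ≅ Z^18, C_2 ≅ Z^12.

∂_1: C_1 → C_0 sends each edge [p,q] (with p < q) to q − p. For instance
  ∂[0,4] = [4] − [0].
The 7×18 boundary matrix has rank 6 and Smith normal form diag(1,1,1,1,1,1).

∂_2: C_2 → C_1 acts by ∂[p,q,r] = [q,r] − [p,r] + [p,q]. For instance
  ∂[2,4,6] = [4,6] − [2,6] + [2,4],
  ∂[2,3,4] = [3,4] − [2,4] + [2,3].
The 18×12 boundary matrix has rank 12 and Smith normal form diag(1,1,1,1,1,1,1,1,1,1,1,2).

Computing H_k = (kernel of ∂_k) / (image of ∂_{k+1}):

  H_0: rank C_0 − rank ∂_1 = 7 − 6 = 1, and the invariant factors of ∂_1 are all 1, so H_0 = Z.
  H_1: rank ker ∂_1 − rank ∂_2 = (18 − 6) − 12 = 0, and ∂_2 has invariant factor 2 > 1, so H_1 = Z/2.
  H_2: rank ker ∂_2 − rank ∂_3 = (12 − 12) − 0 = 0, and there is no ∂_3, so H_2 = 0.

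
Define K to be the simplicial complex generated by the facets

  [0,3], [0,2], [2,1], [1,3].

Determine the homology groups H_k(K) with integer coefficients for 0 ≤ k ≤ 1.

Take the total order 0 < 1 < 2 < 3 on the vertex set. Then K (dimension 1) consists of the simplices:

  0-simplices (4): [0], [1], [2], [3]
  1-simplices (4): [0,2], [0,3], [1,2], [1,3]

giving chain groups C_0 ≅ Z^4, C_1 ≅ Z^4.

The boundary map ∂_1: C_1 → C_0 is given by ∂[p,q] = [q] − [p]. For instance
  ∂[1,3] = [3] − [1].
As a 4×4 matrix over Z this has rank 3, with invariant factors (1,1,1).

Now H_k = ker ∂_k / im ∂_{k+1}, so:

  H_0: rank C_0 − rank ∂_1 = 4 − 3 = 1, and the invariant factors of ∂_1 are all 1, so H_0 = Z.
  H_1: rank ker ∂_1 − rank ∂_2 = (4 − 3) − 0 = 1, and there is no ∂_2, so H_1 = Z.

As a check, the Euler characteristic is 4 − 4 = 0, which agrees with 1 − 1 = 0.

H_0 ≅ Z,  H_1 ≅ Z.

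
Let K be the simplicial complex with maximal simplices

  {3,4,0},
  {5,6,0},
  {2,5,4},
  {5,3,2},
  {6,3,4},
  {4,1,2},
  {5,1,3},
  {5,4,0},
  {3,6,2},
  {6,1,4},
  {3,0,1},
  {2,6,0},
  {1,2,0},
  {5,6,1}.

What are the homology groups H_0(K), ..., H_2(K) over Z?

H_0 = Z,  H_1 = Z^2,  H_2 = Z.

Order the vertices as 0 < 1 < 2 < 3 < 4 < 5 < 6. Listing each simplex with vertices in this order, K has dimension 2 with simplices:

  0-simplices (7): [0], [1], [2], [3], [4], [5], [6]
  1-simplices (21): [0,1], [0,2], [0,3], [0,4], [0,5], [0,6], [1,2], [1,3], [1,4], [1,5], [1,6], [2,3], [2,4], [2,5], [2,6], [3,4], [3,5], [3,6], [4,5], [4,6], [5,6]
  2-simplices (14): [0,1,2], [0,1,3], [0,2,6], [0,3,4], [0,4,5], [0,5,6], [1,2,4], [1,3,5], [1,4,6], [1,5,6], [2,3,5], [2,3,6], [2,4,5], [3,4,6]

giving chain groups C_0 ≅ Z^7, C_1 ≅ Z^21, C_2 ≅ Z^14.

Boundary ∂_1: C_1 → C_0 maps an edge to its endpoints' difference, ∂[p,q] = q − p. For instance
  ∂[5,6] = [6] − [5].
The 7×21 boundary matrix has rank 6 and Smith normal form diag(1,1,1,1,1,1).

The boundary map ∂_2: C_2 → C_1 acts by ∂[p,q,r] = [q,r] − [p,r] + [p,q]. For instance
  ∂[0,3,4] = [3,4] − [0,4] + [0,3],
  ∂[1,4,6] = [4,6] − [1,6] + [1,4].
As a 21×14 matrix over Z this has rank 13, with invariant factors (1,1,1,1,1,1,1,1,1,1,1,1,1).

Now H_k = ker ∂_k / im ∂_{k+1}, so:

  H_0: rank C_0 − rank ∂_1 = 7 − 6 = 1, and the invariant factors of ∂_1 are all 1, so H_0 ≅ Z.
  H_1: rank ker ∂_1 − rank ∂_2 = (21 − 6) − 13 = 2, and the invariant factors of ∂_2 are all 1, so H_1 ≅ Z^2.
  H_2: rank ker ∂_2 − rank ∂_3 = (14 − 13) − 0 = 1, and there is no ∂_3, so H_2 ≅ Z.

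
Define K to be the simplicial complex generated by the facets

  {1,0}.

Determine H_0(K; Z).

H_0 ≅ Z.

K has 2 vertices, 1 edge.
rank ∂_0 = 0, rank ∂_1 = 1 ⇒ b_0 = 2 − 0 − 1 = 1; all invariant factors of ∂_1 are 1 so no torsion. So H_0 ≅ Z.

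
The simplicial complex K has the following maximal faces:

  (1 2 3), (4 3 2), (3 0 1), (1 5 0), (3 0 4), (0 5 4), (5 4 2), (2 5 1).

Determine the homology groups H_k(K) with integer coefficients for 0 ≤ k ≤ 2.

H_0 ≅ Z,  H_1 = 0,  H_2 ≅ Z.

Fix the vertex order 0 < 1 < 2 < 3 < 4 < 5 and write every simplex with vertices in increasing order. Then dim K = 2 and the simplices of K are:

  0-simplices (6): [0], [1], [2], [3], [4], [5]
  1-simplices (12): [0,1], [0,3], [0,4], [0,5], [1,2], [1,3], [1,5], [2,3], [2,4], [2,5], [3,4], [4,5]
  2-simplices (8): [0,1,3], [0,1,5], [0,3,4], [0,4,5], [1,2,3], [1,2,5], [2,3,4], [2,4,5]

Hence C_0 ≅ Z^6, C_1 ≅ Z^12, C_2 ≅ Z^8.

Boundary ∂_1: C_1 → C_0 is given by ∂[p,q] = [q] − [p]. For instance
  ∂[1,5] = [5] − [1].
As a 6×12 matrix over Z this has rank 5, with invariant factors (1,1,1,1,1).

Boundary ∂_2: C_2 → C_1 acts by ∂[p,q,r] = [q,r] − [p,r] + [p,q]. For instance
  ∂[1,2,5] = [2,5] − [1,5] + [1,2],
  ∂[0,1,3] = [1,3] − [0,3] + [0,1].
As a 12×8 matrix over Z this has rank 7, with invariant factors (1,1,1,1,1,1,1).

From H_k ≅ ker(∂_k) / im(∂_{k+1}) we obtain:

  H_0: rank C_0 − rank ∂_1 = 6 − 5 = 1, and the invariant factors of ∂_1 are all 1, so H_0 = Z.
  H_1: rank ker ∂_1 − rank ∂_2 = (12 − 5) − 7 = 0, and the invariant factors of ∂_2 are all 1, so H_1 = 0.
  H_2: rank ker ∂_2 − rank ∂_3 = (8 − 7) − 0 = 1, and there is no ∂_3, so H_2 = Z.

As a check, the Euler characteristic is 6 − 12 + 8 = 2, which agrees with 1 − 0 + 1 = 2.
(K is a triangulation of the 2-sphere S^2.)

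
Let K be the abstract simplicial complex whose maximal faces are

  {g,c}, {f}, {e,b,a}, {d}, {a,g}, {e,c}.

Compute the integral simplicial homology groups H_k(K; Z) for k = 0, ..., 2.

H_0 = Z^3,  H_1 = Z,  H_2 = 0.

Fix the vertex order a < b < c < d < e < f < g and write every simplex with vertices in increasing order. Then dim K = 2 and the simplices of K are:

  0-simplices (7): a, b, c, d, e, f, g
  1-simplices (6): ab, ae, ag, be, ce, cg
  2-simplices (1): abe

so the chain groups are C_0 ≅ Z^7, C_1 ≅ Z^6, C_2 ≅ Z^1.

Boundary ∂_1: C_1 → C_0 maps an edge to its endpoints' difference, ∂[p,q] = q − p. For instance
  ∂ce = e − c.
This gives a 7×6 integer matrix of rank 4; reducing to Smith normal form yields diagonal entries (1,1,1,1).

∂_2: C_2 → C_1 acts by ∂[p,q,r] = [q,r] − [p,r] + [p,q]. For instance
  ∂abe = be − ae + ab.
This gives a 6×1 integer matrix of rank 1; reducing to Smith normal form yields diagonal entries (1).

Computing H_k = (kernel of ∂_k) / (image of ∂_{k+1}):

  H_0: rank C_0 − rank ∂_1 = 7 − 4 = 3, and the invariant factors of ∂_1 are all 1, so H_0 ≅ Z^3.
  H_1: rank ker ∂_1 − rank ∂_2 = (6 − 4) − 1 = 1, and the invariant factors of ∂_2 are all 1, so H_1 ≅ Z.
  H_2: rank ker ∂_2 − rank ∂_3 = (1 − 1) − 0 = 0, and there is no ∂_3, so H_2 ≅ 0.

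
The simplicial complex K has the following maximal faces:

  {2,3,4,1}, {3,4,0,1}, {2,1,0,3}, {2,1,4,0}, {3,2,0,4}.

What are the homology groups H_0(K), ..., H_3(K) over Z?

H_0 = Z,  H_1 = 0,  H_2 = 0,  H_3 = Z.

Take the total order 0 < 1 < 2 < 3 < 4 on the vertex set. Then K (dimension 3) consists of the simplices:

  0-simplices (5): [0], [1], [2], [3], [4]
  1-simplices (10): [0,1], [0,2], [0,3], [0,4], [1,2], [1,3], [1,4], [2,3], [2,4], [3,4]
  2-simplices (10): [0,1,2], [0,1,3], [0,1,4], [0,2,3], [0,2,4], [0,3,4], [1,2,3], [1,2,4], [1,3,4], [2,3,4]
  3-simplices (5): [0,1,2,3], [0,1,2,4], [0,1,3,4], [0,2,3,4], [1,2,3,4]

giving chain groups C_0 ≅ Z^5, C_1 ≅ Z^10, C_2 ≅ Z^10, C_3 ≅ Z^5.

∂_1: C_1 → C_0 is given by ∂[p,q] = [q] − [p].
As a 5×10 matrix over Z this has rank 4, with invariant factors (1,1,1,1).

Boundary ∂_2: C_2 → C_1 acts by ∂[p,q,r] = [q,r] − [p,r] + [p,q]. For instance
  ∂[1,2,3] = [2,3] − [1,3] + [1,2],
  ∂[0,3,4] = [3,4] − [0,4] + [0,3].
The 10×10 boundary matrix has rank 6 and Smith normal form diag(1,1,1,1,1,1).

∂_3: C_3 → C_2 sends each 3-simplex σ to the alternating sum Σ_i (−1)^i (σ with its i-th vertex removed). For instance
  ∂[0,2,3,4] = [2,3,4] − [0,3,4] + [0,2,4] − [0,2,3],
  ∂[1,2,3,4] = [2,3,4] − [1,3,4] + [1,2,4] − [1,2,3].
As a 10×5 matrix over Z this has rank 4, with invariant factors (1,1,1,1).

Computing H_k = (kernel of ∂_k) / (image of ∂_{k+1}):

  H_0: rank C_0 − rank ∂_1 = 5 − 4 = 1, and the invariant factors of ∂_1 are all 1, so H_0 ≅ Z.
  H_1: rank ker ∂_1 − rank ∂_2 = (10 − 4) − 6 = 0, and the invariant factors of ∂_2 are all 1, so H_1 ≅ 0.
  H_2: rank ker ∂_2 − rank ∂_3 = (10 − 6) − 4 = 0, and the invariant factors of ∂_3 are all 1, so H_2 ≅ 0.
  H_3: rank ker ∂_3 − rank ∂_4 = (5 − 4) − 0 = 1, and there is no ∂_4, so H_3 ≅ Z.

As a check, the Euler characteristic is 5 − 10 + 10 − 5 = 0, which agrees with 1 − 0 + 0 − 1 = 0.
(K is a triangulation of the 3-sphere S^3.)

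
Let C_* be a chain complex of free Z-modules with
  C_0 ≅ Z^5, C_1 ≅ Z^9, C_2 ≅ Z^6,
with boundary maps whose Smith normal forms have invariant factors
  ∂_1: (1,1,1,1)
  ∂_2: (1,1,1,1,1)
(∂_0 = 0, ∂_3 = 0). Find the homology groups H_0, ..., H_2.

H_0 = Z,  H_1 = 0,  H_2 = Z.

H_0: b_0 = 5 − 0 − 4 = 1; torsion from ∂_1 factors > 1: none. So H_0 = Z.
H_1: b_1 = 9 − 4 − 5 = 0; torsion from ∂_2 factors > 1: none. So H_1 = 0.
H_2: b_2 = 6 − 5 − 0 = 1; torsion from ∂_3 factors > 1: none. So H_2 = Z.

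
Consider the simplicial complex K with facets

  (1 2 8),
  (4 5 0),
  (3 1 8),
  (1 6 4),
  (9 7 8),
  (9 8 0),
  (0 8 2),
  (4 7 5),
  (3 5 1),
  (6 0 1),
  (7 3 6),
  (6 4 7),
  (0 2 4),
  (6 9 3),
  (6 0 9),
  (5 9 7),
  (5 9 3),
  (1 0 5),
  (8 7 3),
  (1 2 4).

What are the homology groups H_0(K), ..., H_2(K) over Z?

H_0 ≅ Z,  H_1 ≅ Z ⊕ Z/2,  H_2 = 0.

We work with the vertex ordering 0 < 1 < 2 < 3 < 4 < 5 < 6 < 7 < 8 < 9. The simplices of K, each written with vertices in increasing order, are:

  0-simplices (10): [0], [1], [2], [3], [4], [5], [6], [7], [8], [9]
  1-simplices (30): (30 of them)
  2-simplices (20): (20 of them)

giving chain groups C_0 ≅ Z^10, C_1 ≅ Z^30, C_2 ≅ Z^20.

∂_1: C_1 → C_0 sends each edge [p,q] (with p < q) to q − p.
The 10×30 boundary matrix has rank 9 and Smith normal form diag(1,1,1,1,1,1,1,1,1).

Boundary ∂_2: C_2 → C_1 sends each 2-simplex [p,q,r] to [q,r] − [p,r] + [p,q]. For instance
  ∂[0,6,9] = [6,9] − [0,9] + [0,6],
  ∂[3,7,8] = [7,8] − [3,8] + [3,7].
This gives a 30×20 integer matrix of rank 20; reducing to Smith normal form yields diagonal entries (1,1,1,1,1,1,1,1,1,1,1,1,1,1,1,1,1,1,1,2).

From H_k ≅ ker(∂_k) / im(∂_{k+1}) we obtain:

  H_0: rank C_0 − rank ∂_1 = 10 − 9 = 1, and the invariant factors of ∂_1 are all 1, so H_0 ≅ Z.
  H_1: rank ker ∂_1 − rank ∂_2 = (30 − 9) − 20 = 1, and ∂_2 has invariant factor 2 > 1, so H_1 ≅ Z ⊕ Z/2.
  H_2: rank ker ∂_2 − rank ∂_3 = (20 − 20) − 0 = 0, and there is no ∂_3, so H_2 ≅ 0.

As a check, the Euler characteristic is 10 − 30 + 20 = 0, which agrees with 1 − 1 + 0 = 0.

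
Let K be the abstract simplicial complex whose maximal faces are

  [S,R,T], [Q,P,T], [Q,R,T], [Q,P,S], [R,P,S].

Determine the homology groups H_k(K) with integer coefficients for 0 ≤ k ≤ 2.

H_0 ≅ Z,  H_1 ≅ Z,  H_2 = 0.

Fix the vertex order P < Q < R < S < T and write every simplex with vertices in increasing order. Then dim K = 2 and the simplices of K are:

  0-simplices (5): P, Q, R, S, T
  1-simplices (10): PQ, PR, PS, PT, QR, QS, QT, RS, RT, ST
  2-simplices (5): PQS, PQT, PRS, QRT, RST

giving chain groups C_0 ≅ Z^5, C_1 ≅ Z^10, C_2 ≅ Z^5.

The boundary map ∂_1: C_1 → C_0 maps an edge to its endpoints' difference, ∂[p,q] = q − p.
This gives a 5×10 integer matrix of rank 4; reducing to Smith normal form yields diagonal entries (1,1,1,1).

The boundary map ∂_2: C_2 → C_1 acts by ∂[p,q,r] = [q,r] − [p,r] + [p,q]. For instance
  ∂PQS = QS − PS + PQ,
  ∂RST = ST − RT + RS.
As a 10×5 matrix over Z this has rank 5, with invariant factors (1,1,1,1,1).

Computing H_k = (kernel of ∂_k) / (image of ∂_{k+1}):

  H_0: rank C_0 − rank ∂_1 = 5 − 4 = 1, and the invariant factors of ∂_1 are all 1, so H_0 ≅ Z.
  H_1: rank ker ∂_1 − rank ∂_2 = (10 − 4) − 5 = 1, and the invariant factors of ∂_2 are all 1, so H_1 ≅ Z.
  H_2: rank ker ∂_2 − rank ∂_3 = (5 − 5) − 0 = 0, and there is no ∂_3, so H_2 ≅ 0.

As a check, the Euler characteristic is 5 − 10 + 5 = 0, which agrees with 1 − 1 + 0 = 0.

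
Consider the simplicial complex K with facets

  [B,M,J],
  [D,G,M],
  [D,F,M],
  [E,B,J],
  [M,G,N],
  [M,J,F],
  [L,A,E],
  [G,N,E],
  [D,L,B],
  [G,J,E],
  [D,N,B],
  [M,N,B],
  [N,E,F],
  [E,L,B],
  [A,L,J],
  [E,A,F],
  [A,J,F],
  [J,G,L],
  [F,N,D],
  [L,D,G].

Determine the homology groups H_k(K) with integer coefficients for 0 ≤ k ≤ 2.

H_0 = Z,  H_1 = Z ⊕ Z/2,  H_2 = 0.

Order the vertices as A < B < D < E < F < G < J < L < M < N. Listing each simplex with vertices in this order, K has dimension 2 with simplices:

  0-simplices (10): A, B, D, E, F, G, J, L, M, N
  1-simplices (30): AE, AF, AJ, AL, BD, BE, BJ, BL, BM, BN, DF, DG, DL, DM, DN, EF, EG, EJ, EL, EN, FJ, FM, FN, GJ, GL, GM, GN, JL, JM, MN
  2-simplices (20): AEF, AEL, AFJ, AJL, BDL, BDN, BEJ, BEL, BJM, BMN, DFM, DFN, DGL, DGM, EFN, EGJ, EGN, FJM, GJL, GMN

giving chain groups C_0 ≅ Z^10, C_1 ≅ Z^30, C_2 ≅ Z^20.

The boundary map ∂_1: C_1 → C_0 sends each edge [p,q] (with p < q) to q − p.
This gives a 10×30 integer matrix of rank 9; reducing to Smith normal form yields diagonal entries (1,1,1,1,1,1,1,1,1).

∂_2: C_2 → C_1 acts by ∂[p,q,r] = [q,r] − [p,r] + [p,q]. For instance
  ∂FJM = JM − FM + FJ,
  ∂AJL = JL − AL + AJ.
The resulting 30×20 matrix has rank 20, and its Smith normal form has invariant factors (1,1,1,1,1,1,1,1,1,1,1,1,1,1,1,1,1,1,1,2).

From H_k ≅ ker(∂_k) / im(∂_{k+1}) we obtain:

  H_0: rank C_0 − rank ∂_1 = 10 − 9 = 1, and the invariant factors of ∂_1 are all 1, so H_0 ≅ Z.
  H_1: rank ker ∂_1 − rank ∂_2 = (30 − 9) − 20 = 1, and ∂_2 has invariant factor 2 > 1, so H_1 ≅ Z ⊕ Z/2.
  H_2: rank ker ∂_2 − rank ∂_3 = (20 − 20) − 0 = 0, and there is no ∂_3, so H_2 ≅ 0.

As a check, the Euler characteristic is 10 − 30 + 20 = 0, which agrees with 1 − 1 + 0 = 0.
(K is a triangulation of the Klein bottle.)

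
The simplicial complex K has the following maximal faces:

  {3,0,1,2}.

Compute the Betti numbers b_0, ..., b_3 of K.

Order the vertices as 0 < 1 < 2 < 3. Listing each simplex with vertices in this order, K has dimension 3 with simplices:

  0-simplices (4): [0], [1], [2], [3]
  1-simplices (6): [0,1], [0,2], [0,3], [1,2], [1,3], [2,3]
  2-simplices (4): [0,1,2], [0,1,3], [0,2,3], [1,2,3]
  3-simplices (1): [0,1,2,3]

Hence C_0 ≅ Z^4, C_1 ≅ Z^6, C_2 ≅ Z^4, C_3 ≅ Z^1.

∂_1: C_1 → C_0 is given by ∂[p,q] = [q] − [p]. For instance
  ∂[1,2] = [2] − [1].
As a 4×6 matrix over Z this has rank 3, with invariant factors (1,1,1).

The boundary map ∂_2: C_2 → C_1 sends each 2-simplex [p,q,r] to [q,r] − [p,r] + [p,q]. For instance
  ∂[1,2,3] = [2,3] − [1,3] + [1,2],
  ∂[0,2,3] = [2,3] − [0,3] + [0,2].
This gives a 6×4 integer matrix of rank 3; reducing to Smith normal form yields diagonal entries (1,1,1).

The boundary map ∂_3: C_3 → C_2 sends each 3-simplex σ to the alternating sum Σ_i (−1)^i (σ with its i-th vertex removed). For instance
  ∂[0,1,2,3] = [1,2,3] − [0,2,3] + [0,1,3] − [0,1,2].
The 4×1 boundary matrix has rank 1 and Smith normal form diag(1).

Reading off H_k = ker ∂_k / im ∂_{k+1}:

  H_0: rank C_0 − rank ∂_1 = 4 − 3 = 1, and the invariant factors of ∂_1 are all 1, so H_0 ≅ Z.
  H_1: rank ker ∂_1 − rank ∂_2 = (6 − 3) − 3 = 0, and the invariant factors of ∂_2 are all 1, so H_1 ≅ 0.
  H_2: rank ker ∂_2 − rank ∂_3 = (4 − 3) − 1 = 0, and the invariant factors of ∂_3 are all 1, so H_2 ≅ 0.
  H_3: rank ker ∂_3 − rank ∂_4 = (1 − 1) − 0 = 0, and there is no ∂_4, so H_3 ≅ 0.

Hence the Betti numbers are b_0 = 1, b_1 = 0, b_2 = 0, b_3 = 0.

b_0 = 1, b_1 = 0, b_2 = 0, b_3 = 0.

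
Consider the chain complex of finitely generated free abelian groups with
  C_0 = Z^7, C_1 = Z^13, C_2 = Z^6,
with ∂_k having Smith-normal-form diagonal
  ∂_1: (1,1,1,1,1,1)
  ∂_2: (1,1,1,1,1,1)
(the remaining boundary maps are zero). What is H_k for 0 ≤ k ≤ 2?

H_0 = Z,  H_1 = Z,  H_2 = 0.

H_0: b_0 = 7 − 0 − 6 = 1; torsion from ∂_1 factors > 1: none. So H_0 = Z.
H_1: b_1 = 13 − 6 − 6 = 1; torsion from ∂_2 factors > 1: none. So H_1 = Z.
H_2: b_2 = 6 − 6 − 0 = 0; torsion from ∂_3 factors > 1: none. So H_2 = 0.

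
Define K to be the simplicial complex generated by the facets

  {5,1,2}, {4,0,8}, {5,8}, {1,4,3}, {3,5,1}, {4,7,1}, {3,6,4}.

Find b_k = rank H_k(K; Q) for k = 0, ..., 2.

Fix the vertex order 0 < 1 < 2 < 3 < 4 < 5 < 6 < 7 < 8 and write every simplex with vertices in increasing order. Then dim K = 2 and the simplices of K are:

  0-simplices (9): [0], [1], [2], [3], [4], [5], [6], [7], [8]
  1-simplices (15): [0,4], [0,8], [1,2], [1,3], [1,4], [1,5], [1,7], [2,5], [3,4], [3,5], [3,6], [4,6], [4,7], [4,8], [5,8]
  2-simplices (6): [0,4,8], [1,2,5], [1,3,4], [1,3,5], [1,4,7], [3,4,6]

Hence C_0 ≅ Z^9, C_1 ≅ Z^15, C_2 ≅ Z^6.

Boundary ∂_1: C_1 → C_0 is given by ∂[p,q] = [q] − [p]. For instance
  ∂[1,2] = [2] − [1].
As a 9×15 matrix over Z this has rank 8, with invariant factors (1,1,1,1,1,1,1,1).

∂_2: C_2 → C_1 acts by ∂[p,q,r] = [q,r] − [p,r] + [p,q]. For instance
  ∂[1,4,7] = [4,7] − [1,7] + [1,4],
  ∂[1,3,4] = [3,4] − [1,4] + [1,3].
The resulting 15×6 matrix has rank 6, and its Smith normal form has invariant factors (1,1,1,1,1,1).

Now H_k = ker ∂_k / im ∂_{k+1}, so:

  H_0: rank C_0 − rank ∂_1 = 9 − 8 = 1, and the invariant factors of ∂_1 are all 1, so H_0 = Z.
  H_1: rank ker ∂_1 − rank ∂_2 = (15 − 8) − 6 = 1, and the invariant factors of ∂_2 are all 1, so H_1 = Z.
  H_2: rank ker ∂_2 − rank ∂_3 = (6 − 6) − 0 = 0, and there is no ∂_3, so H_2 = 0.

Hence the Betti numbers are b_0 = 1, b_1 = 1, b_2 = 0.

b_0 = 1, b_1 = 1, b_2 = 0.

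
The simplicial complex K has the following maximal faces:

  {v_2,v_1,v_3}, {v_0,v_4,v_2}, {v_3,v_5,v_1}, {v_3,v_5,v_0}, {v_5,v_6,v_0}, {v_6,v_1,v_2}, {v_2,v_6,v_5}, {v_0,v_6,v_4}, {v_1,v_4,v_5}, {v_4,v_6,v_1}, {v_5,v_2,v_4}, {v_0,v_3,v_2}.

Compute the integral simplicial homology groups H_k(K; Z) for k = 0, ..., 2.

H_0 ≅ Z,  H_1 ≅ Z/2Z,  H_2 = 0.

Order the vertices as v_0 < v_1 < v_2 < v_3 < v_4 < v_5 < v_6. Listing each simplex with vertices in this order, K has dimension 2 with simplices:

  0-simplices (7): [v_0], [v_1], [v_2], [v_3], [v_4], [v_5], [v_6]
  1-simplices (18): (18 of them)
  2-simplices (12): (12 of them)

Hence C_0 ≅ Z^7, C_1 ≅ Z^18, C_2 ≅ Z^12.

Boundary ∂_1: C_1 → C_0 sends each edge [p,q] (with p < q) to q − p. For instance
  ∂[v_4,v_6] = [v_6] − [v_4].
The 7×18 boundary matrix has rank 6 and Smith normal form diag(1,1,1,1,1,1).

Boundary ∂_2: C_2 → C_1 maps a triangle to the signed sum of its edges. For instance
  ∂[v_0,v_3,v_5] = [v_3,v_5] − [v_0,v_5] + [v_0,v_3],
  ∂[v_1,v_4,v_5] = [v_4,v_5] − [v_1,v_5] + [v_1,v_4].
The resulting 18×12 matrix has rank 12, and its Smith normal form has invariant factors (1,1,1,1,1,1,1,1,1,1,1,2).

Reading off H_k = ker ∂_k / im ∂_{k+1}:

  H_0: rank C_0 − rank ∂_1 = 7 − 6 = 1, and the invariant factors of ∂_1 are all 1, so H_0 ≅ Z.
  H_1: rank ker ∂_1 − rank ∂_2 = (18 − 6) − 12 = 0, and ∂_2 has invariant factor 2 > 1, so H_1 ≅ Z/2Z.
  H_2: rank ker ∂_2 − rank ∂_3 = (12 − 12) − 0 = 0, and there is no ∂_3, so H_2 ≅ 0.

As a check, the Euler characteristic is 7 − 18 + 12 = 1, which agrees with 1 − 0 + 0 = 1.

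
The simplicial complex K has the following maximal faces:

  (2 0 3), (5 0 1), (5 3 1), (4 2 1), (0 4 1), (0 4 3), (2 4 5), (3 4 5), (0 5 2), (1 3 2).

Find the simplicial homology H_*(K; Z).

H_0 ≅ Z,  H_1 ≅ Z/2,  H_2 = 0.

Take the total order 0 < 1 < 2 < 3 < 4 < 5 on the vertex set. Then K (dimension 2) consists of the simplices:

  0-simplices (6): [0], [1], [2], [3], [4], [5]
  1-simplices (15): [0,1], [0,2], [0,3], [0,4], [0,5], [1,2], [1,3], [1,4], [1,5], [2,3], [2,4], [2,5], [3,4], [3,5], [4,5]
  2-simplices (10): [0,1,4], [0,1,5], [0,2,3], [0,2,5], [0,3,4], [1,2,3], [1,2,4], [1,3,5], [2,4,5], [3,4,5]

Hence C_0 ≅ Z^6, C_1 ≅ Z^15, C_2 ≅ Z^10.

The boundary map ∂_1: C_1 → C_0 maps an edge to its endpoints' difference, ∂[p,q] = q − p. For instance
  ∂[1,3] = [3] − [1].
The 6×15 boundary matrix has rank 5 and Smith normal form diag(1,1,1,1,1).

Boundary ∂_2: C_2 → C_1 maps a triangle to the signed sum of its edges. For instance
  ∂[0,2,3] = [2,3] − [0,3] + [0,2],
  ∂[0,3,4] = [3,4] − [0,4] + [0,3].
The resulting 15×10 matrix has rank 10, and its Smith normal form has invariant factors (1,1,1,1,1,1,1,1,1,2).

Computing H_k = (kernel of ∂_k) / (image of ∂_{k+1}):

  H_0: rank C_0 − rank ∂_1 = 6 − 5 = 1, and the invariant factors of ∂_1 are all 1, so H_0 = Z.
  H_1: rank ker ∂_1 − rank ∂_2 = (15 − 5) − 10 = 0, and ∂_2 has invariant factor 2 > 1, so H_1 = Z/2.
  H_2: rank ker ∂_2 − rank ∂_3 = (10 − 10) − 0 = 0, and there is no ∂_3, so H_2 = 0.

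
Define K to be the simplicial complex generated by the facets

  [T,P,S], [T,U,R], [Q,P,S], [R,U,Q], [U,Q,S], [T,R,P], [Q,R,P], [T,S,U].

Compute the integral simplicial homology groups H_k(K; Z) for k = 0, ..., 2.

K has 6 vertices, 12 edges, 8 triangles.
rank ∂_0 = 0, rank ∂_1 = 5 ⇒ b_0 = 6 − 0 − 5 = 1; all invariant factors of ∂_1 are 1 so no torsion. So H_0 = Z.
rank ∂_1 = 5, rank ∂_2 = 7 ⇒ b_1 = 12 − 5 − 7 = 0; all invariant factors of ∂_2 are 1 so no torsion. So H_1 = 0.
rank ∂_2 = 7, rank ∂_3 = 0 ⇒ b_2 = 8 − 7 − 0 = 1. So H_2 = Z.

H_0 = Z,  H_1 = 0,  H_2 = Z.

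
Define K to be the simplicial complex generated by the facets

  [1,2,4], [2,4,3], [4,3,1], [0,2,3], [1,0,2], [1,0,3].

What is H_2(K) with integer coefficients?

Order the vertices as 0 < 1 < 2 < 3 < 4. Listing each simplex with vertices in this order, K has dimension 2 with simplices:

  0-simplices (5): [0], [1], [2], [3], [4]
  1-simplices (9): [0,1], [0,2], [0,3], [1,2], [1,3], [1,4], [2,3], [2,4], [3,4]
  2-simplices (6): [0,1,2], [0,1,3], [0,2,3], [1,2,4], [1,3,4], [2,3,4]

so the chain groups are C_0 ≅ Z^5, C_1 ≅ Z^9, C_2 ≅ Z^6.

The boundary map ∂_1: C_1 → C_0 sends each edge [p,q] (with p < q) to q − p. For instance
  ∂[1,3] = [3] − [1].
This gives a 5×9 integer matrix of rank 4; reducing to Smith normal form yields diagonal entries (1,1,1,1).

∂_2: C_2 → C_1 maps a triangle to the signed sum of its edges. For instance
  ∂[1,2,4] = [2,4] − [1,4] + [1,2],
  ∂[0,2,3] = [2,3] − [0,3] + [0,2].
As a 9×6 matrix over Z this has rank 5, with invariant factors (1,1,1,1,1).

Now H_k = ker ∂_k / im ∂_{k+1}, so:

  H_2: rank ker ∂_2 − rank ∂_3 = (6 − 5) − 0 = 1, and there is no ∂_3, so H_2 = Z.

(K is a triangulation of the 2-sphere S^2.)

H_2 = Z.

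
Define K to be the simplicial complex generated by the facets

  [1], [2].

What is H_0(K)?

H_0 = Z^2.

Order the vertices as 1 < 2. Listing each simplex with vertices in this order, K has dimension 0 with simplices:

  0-simplices (2): [1], [2]

Hence C_0 ≅ Z^2.

Computing H_k = (kernel of ∂_k) / (image of ∂_{k+1}):

  H_0: rank C_0 − rank ∂_1 = 2 − 0 = 2, and there is no ∂_1, so H_0 = Z^2.

(K is a triangulation of a set of 2 points.)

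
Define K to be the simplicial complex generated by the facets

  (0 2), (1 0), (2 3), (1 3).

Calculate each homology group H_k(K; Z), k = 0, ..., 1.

Take the total order 0 < 1 < 2 < 3 on the vertex set. Then K (dimension 1) consists of the simplices:

  0-simplices (4): [0], [1], [2], [3]
  1-simplices (4): [0,1], [0,2], [1,3], [2,3]

Hence C_0 ≅ Z^4, C_1 ≅ Z^4.

The boundary map ∂_1: C_1 → C_0 sends each edge [p,q] (with p < q) to q − p.
This gives a 4×4 integer matrix of rank 3; reducing to Smith normal form yields diagonal entries (1,1,1).

From H_k ≅ ker(∂_k) / im(∂_{k+1}) we obtain:

  H_0: rank C_0 − rank ∂_1 = 4 − 3 = 1, and the invariant factors of ∂_1 are all 1, so H_0 = Z.
  H_1: rank ker ∂_1 − rank ∂_2 = (4 − 3) − 0 = 1, and there is no ∂_2, so H_1 = Z.

(K is a triangulation of the circle S^1.)

H_0 = Z,  H_1 = Z.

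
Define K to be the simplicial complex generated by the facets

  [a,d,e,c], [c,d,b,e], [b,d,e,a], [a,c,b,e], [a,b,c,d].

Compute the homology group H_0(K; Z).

H_0 = Z.

K has 5 vertices, 10 edges, 10 triangles, 5 3-simplices.
rank ∂_0 = 0, rank ∂_1 = 4 ⇒ b_0 = 5 − 0 − 4 = 1; all invariant factors of ∂_1 are 1 so no torsion. So H_0 ≅ Z.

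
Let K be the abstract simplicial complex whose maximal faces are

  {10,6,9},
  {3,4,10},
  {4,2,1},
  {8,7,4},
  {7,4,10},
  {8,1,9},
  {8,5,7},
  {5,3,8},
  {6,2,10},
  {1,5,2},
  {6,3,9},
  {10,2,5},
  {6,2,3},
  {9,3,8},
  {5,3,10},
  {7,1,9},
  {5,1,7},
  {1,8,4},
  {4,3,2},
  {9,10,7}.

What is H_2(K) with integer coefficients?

H_2 = 0.

We work with the vertex ordering 1 < 2 < 3 < 4 < 5 < 6 < 7 < 8 < 9 < 10. The simplices of K, each written with vertices in increasing order, are:

  0-simplices (10): [1], [2], [3], [4], [5], [6], [7], [8], [9], [10]
  1-simplices (30): (30 of them)
  2-simplices (20): (20 of them)

so the chain groups are C_0 ≅ Z^10, C_1 ≅ Z^30, C_2 ≅ Z^20.

∂_1: C_1 → C_0 maps an edge to its endpoints' difference, ∂[p,q] = q − p. For instance
  ∂[1,5] = [5] − [1].
The 10×30 boundary matrix has rank 9 and Smith normal form diag(1,1,1,1,1,1,1,1,1).

∂_2: C_2 → C_1 sends each 2-simplex [p,q,r] to [q,r] − [p,r] + [p,q]. For instance
  ∂[4,7,10] = [7,10] − [4,10] + [4,7],
  ∂[3,4,10] = [4,10] − [3,10] + [3,4].
As a 30×20 matrix over Z this has rank 20, with invariant factors (1,1,1,1,1,1,1,1,1,1,1,1,1,1,1,1,1,1,1,2).

Computing H_k = (kernel of ∂_k) / (image of ∂_{k+1}):

  H_2: rank ker ∂_2 − rank ∂_3 = (20 − 20) − 0 = 0, and there is no ∂_3, so H_2 = 0.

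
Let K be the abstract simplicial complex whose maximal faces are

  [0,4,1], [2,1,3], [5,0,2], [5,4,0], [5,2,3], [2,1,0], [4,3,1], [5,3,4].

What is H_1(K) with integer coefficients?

Take the total order 0 < 1 < 2 < 3 < 4 < 5 on the vertex set. Then K (dimension 2) consists of the simplices:

  0-simplices (6): [0], [1], [2], [3], [4], [5]
  1-simplices (12): [0,1], [0,2], [0,4], [0,5], [1,2], [1,3], [1,4], [2,3], [2,5], [3,4], [3,5], [4,5]
  2-simplices (8): [0,1,2], [0,1,4], [0,2,5], [0,4,5], [1,2,3], [1,3,4], [2,3,5], [3,4,5]

so the chain groups are C_0 ≅ Z^6, C_1 ≅ Z^12, C_2 ≅ Z^8.

The boundary map ∂_1: C_1 → C_0 sends each edge [p,q] (with p < q) to q − p.
The 6×12 boundary matrix has rank 5 and Smith normal form diag(1,1,1,1,1).

∂_2: C_2 → C_1 sends each 2-simplex [p,q,r] to [q,r] − [p,r] + [p,q]. For instance
  ∂[3,4,5] = [4,5] − [3,5] + [3,4],
  ∂[1,2,3] = [2,3] − [1,3] + [1,2].
This gives a 12×8 integer matrix of rank 7; reducing to Smith normal form yields diagonal entries (1,1,1,1,1,1,1).

From H_k ≅ ker(∂_k) / im(∂_{k+1}) we obtain:

  H_1: rank ker ∂_1 − rank ∂_2 = (12 − 5) − 7 = 0, and the invariant factors of ∂_2 are all 1, so H_1 = 0.

H_1 ≅ 0.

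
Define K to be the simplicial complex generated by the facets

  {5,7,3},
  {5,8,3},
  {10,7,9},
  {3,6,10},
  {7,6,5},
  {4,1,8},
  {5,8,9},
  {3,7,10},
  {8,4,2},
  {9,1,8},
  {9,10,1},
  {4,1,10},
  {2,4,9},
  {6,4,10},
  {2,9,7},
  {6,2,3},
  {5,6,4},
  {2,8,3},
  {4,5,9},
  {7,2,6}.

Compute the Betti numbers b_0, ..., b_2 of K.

b_0 = 1, b_1 = 1, b_2 = 0.

We work with the vertex ordering 1 < 2 < 3 < 4 < 5 < 6 < 7 < 8 < 9 < 10. The simplices of K, each written with vertices in increasing order, are:

  0-simplices (10): [1], [2], [3], [4], [5], [6], [7], [8], [9], [10]
  1-simplices (30): (30 of them)
  2-simplices (20): (20 of them)

giving chain groups C_0 ≅ Z^10, C_1 ≅ Z^30, C_2 ≅ Z^20.

Boundary ∂_1: C_1 → C_0 is given by ∂[p,q] = [q] − [p].
The 10×30 boundary matrix has rank 9 and Smith normal form diag(1,1,1,1,1,1,1,1,1).

∂_2: C_2 → C_1 maps a triangle to the signed sum of its edges. For instance
  ∂[4,5,9] = [5,9] − [4,9] + [4,5],
  ∂[1,9,10] = [9,10] − [1,10] + [1,9].
As a 30×20 matrix over Z this has rank 20, with invariant factors (1,1,1,1,1,1,1,1,1,1,1,1,1,1,1,1,1,1,1,2).

Reading off H_k = ker ∂_k / im ∂_{k+1}:

  H_0: rank C_0 − rank ∂_1 = 10 − 9 = 1, and the invariant factors of ∂_1 are all 1, so H_0 ≅ Z.
  H_1: rank ker ∂_1 − rank ∂_2 = (30 − 9) − 20 = 1, and ∂_2 has invariant factor 2 > 1, so H_1 ≅ Z × Z/2.
  H_2: rank ker ∂_2 − rank ∂_3 = (20 − 20) − 0 = 0, and there is no ∂_3, so H_2 ≅ 0.

Hence the Betti numbers are b_0 = 1, b_1 = 1, b_2 = 0.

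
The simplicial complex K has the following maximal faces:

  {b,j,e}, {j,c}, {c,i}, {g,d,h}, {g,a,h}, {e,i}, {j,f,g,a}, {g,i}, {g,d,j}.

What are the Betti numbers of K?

b_0 = 1, b_1 = 2, b_2 = 0, b_3 = 0.

Take the total order a < b < c < d < e < f < g < h < i < j on the vertex set. Then K (dimension 3) consists of the simplices:

  0-simplices (10): a, b, c, d, e, f, g, h, i, j
  1-simplices (18): af, ag, ah, aj, be, bj, ci, cj, dg, dh, dj, ei, ej, fg, fj, gh, gi, gj
  2-simplices (8): afg, afj, agh, agj, bej, dgh, dgj, fgj
  3-simplices (1): afgj

giving chain groups C_0 ≅ Z^10, C_1 ≅ Z^18, C_2 ≅ Z^8, C_3 ≅ Z^1.

Boundary ∂_1: C_1 → C_0 maps an edge to its endpoints' difference, ∂[p,q] = q − p. For instance
  ∂af = f − a.
The resulting 10×18 matrix has rank 9, and its Smith normal form has invariant factors (1,1,1,1,1,1,1,1,1).

∂_2: C_2 → C_1 sends each 2-simplex [p,q,r] to [q,r] − [p,r] + [p,q]. For instance
  ∂agj = gj − aj + ag,
  ∂afj = fj − aj + af.
This gives a 18×8 integer matrix of rank 7; reducing to Smith normal form yields diagonal entries (1,1,1,1,1,1,1).

The boundary map ∂_3: C_3 → C_2 sends each 3-simplex σ to the alternating sum Σ_i (−1)^i (σ with its i-th vertex removed). For instance
  ∂afgj = fgj − agj + afj − afg.
This gives a 8×1 integer matrix of rank 1; reducing to Smith normal form yields diagonal entries (1).

From H_k ≅ ker(∂_k) / im(∂_{k+1}) we obtain:

  H_0: rank C_0 − rank ∂_1 = 10 − 9 = 1, and the invariant factors of ∂_1 are all 1, so H_0 = Z.
  H_1: rank ker ∂_1 − rank ∂_2 = (18 − 9) − 7 = 2, and the invariant factors of ∂_2 are all 1, so H_1 = Z^2.
  H_2: rank ker ∂_2 − rank ∂_3 = (8 − 7) − 1 = 0, and the invariant factors of ∂_3 are all 1, so H_2 = 0.
  H_3: rank ker ∂_3 − rank ∂_4 = (1 − 1) − 0 = 0, and there is no ∂_4, so H_3 = 0.

Hence the Betti numbers are b_0 = 1, b_1 = 2, b_2 = 0, b_3 = 0.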